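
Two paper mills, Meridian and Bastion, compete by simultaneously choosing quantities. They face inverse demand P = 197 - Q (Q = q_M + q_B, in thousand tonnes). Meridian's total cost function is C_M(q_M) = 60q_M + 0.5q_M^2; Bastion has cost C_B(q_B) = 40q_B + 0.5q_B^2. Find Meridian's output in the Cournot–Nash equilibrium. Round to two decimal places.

Meridian's profit: π_M = (197 - Q)q_M - (60q_M + (1/2)q_M²). Setting ∂π_M/∂q_M = 0: 137 - 3q_M - (q_B) = 0.
Bastion's profit: π_B = (197 - Q)q_B - (40q_B + (1/2)q_B²). Setting ∂π_B/∂q_B = 0: 157 - 3q_B - (q_M) = 0.
Best responses: q_M = (137 - q_B)/3, q_B = (157 - q_M)/3.
Substituting one into the other gives q_M = 127/4 and q_B = 167/4.

31.75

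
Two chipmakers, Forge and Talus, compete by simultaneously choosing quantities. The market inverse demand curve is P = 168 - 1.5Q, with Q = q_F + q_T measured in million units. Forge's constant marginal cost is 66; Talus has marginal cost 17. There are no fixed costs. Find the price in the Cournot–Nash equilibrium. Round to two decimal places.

Forge's profit: π_F = (168 - 1.5Q)q_F - (66q_F). Setting ∂π_F/∂q_F = 0: 102 - 3q_F - (3/2)(q_T) = 0.
Talus's profit: π_T = (168 - 1.5Q)q_T - (17q_T). Setting ∂π_T/∂q_T = 0: 151 - 3q_T - (3/2)(q_F) = 0.
Rearranging gives the reaction functions q_F = (102 - (3/2)q_T)/3 and q_T = (151 - (3/2)q_F)/3.
Substituting one into the other gives q_F = 106/9 and q_T = 400/9.
Total output Q = 506/9, so price P = 168 - (3/2)·(506/9) = 251/3.

83.67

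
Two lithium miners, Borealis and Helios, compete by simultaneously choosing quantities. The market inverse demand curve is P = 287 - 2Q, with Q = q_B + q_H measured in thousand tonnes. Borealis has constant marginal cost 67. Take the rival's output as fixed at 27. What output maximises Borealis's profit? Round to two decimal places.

41.50

With the rival's output fixed at 27, Borealis's profit is π_B = (287 - 2·27 - 2q_B)q_B - (67q_B) = (233 - 2q_B)q_B - (67q_B).
∂π_B/∂q_B = 166 - 4q_B = 0, so q_B = 83/2.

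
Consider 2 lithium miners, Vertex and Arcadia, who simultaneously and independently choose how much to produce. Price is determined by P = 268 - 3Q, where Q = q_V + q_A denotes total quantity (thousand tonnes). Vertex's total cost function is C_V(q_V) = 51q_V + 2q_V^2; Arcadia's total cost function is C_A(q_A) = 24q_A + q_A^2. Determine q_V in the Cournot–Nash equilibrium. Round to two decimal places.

Vertex's profit: π_V = (268 - 3Q)q_V - (51q_V + 2q_V²). Setting ∂π_V/∂q_V = 0: 217 - 10q_V - 3(q_A) = 0.
Arcadia's first-order condition: 244 - 8q_A - 3(q_V) = 0.
Best responses: q_V = (217 - 3q_A)/10, q_A = (244 - 3q_V)/8.
Substituting one into the other gives q_V = 1004/71 and q_A = 1789/71.

14.14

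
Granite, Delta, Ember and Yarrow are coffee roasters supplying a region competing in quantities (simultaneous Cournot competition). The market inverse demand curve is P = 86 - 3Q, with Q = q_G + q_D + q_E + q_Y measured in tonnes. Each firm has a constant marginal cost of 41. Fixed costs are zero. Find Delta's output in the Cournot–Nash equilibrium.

A representative firm's profit is π_i = q_i(86 - 3Q) - 41q_i.
First-order condition (treating rivals' output as given): 45 - 6q_i - 3·Σ_{j≠i} q_j = 0.
By symmetry each firm produces the same amount; substituting Σ_{j≠i} q_j = 3q_i yields q_i = 45/15 = 3.

3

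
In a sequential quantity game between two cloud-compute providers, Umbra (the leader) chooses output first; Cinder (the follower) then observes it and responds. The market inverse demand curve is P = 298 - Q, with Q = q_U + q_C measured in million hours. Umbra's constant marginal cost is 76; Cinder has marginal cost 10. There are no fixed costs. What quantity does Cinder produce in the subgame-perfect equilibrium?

Solve by backward induction. Given q_U, the follower Cinder maximises π_C = (298 - q_U - q_C)q_C - 10q_C.
∂π_C/∂q_C = 288 - q_U - 2q_C = 0 gives the reaction function q_C = (288 - q_U)/2.
The leader anticipates this reaction. Substituting into P = 298 - Q gives P = 154 - (1/2)q_U, so π_U = (154 - (1/2)q_U)q_U - 76q_U.
Leader FOC: 78 - q_U = 0, so q_U = 78.
Then q_C = (288 - 78)/2 = 105.

105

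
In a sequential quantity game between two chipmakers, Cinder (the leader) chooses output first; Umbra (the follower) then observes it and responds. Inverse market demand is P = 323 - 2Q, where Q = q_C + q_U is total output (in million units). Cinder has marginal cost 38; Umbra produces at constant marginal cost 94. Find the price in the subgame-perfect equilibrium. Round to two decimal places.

123.25

Solve by backward induction. Given q_C, the follower Umbra maximises π_U = (323 - 2q_C - 2q_U)q_U - 94q_U.
∂π_U/∂q_U = 229 - 2q_C - 4q_U = 0 gives the reaction function q_U = (229 - 2q_C)/4.
The leader anticipates this reaction. Substituting into P = 323 - 2Q gives P = 417/2 - q_C, so π_C = (417/2 - q_C)q_C - 38q_C.
The leader's first-order condition 341/2 - 2q_C = 0 yields q_C = 341/4.
Then q_U = (229 - 2·(341/4))/4 = 117/8.
Total output Q = 799/8, so price P = 323 - 2·(799/8) = 493/4.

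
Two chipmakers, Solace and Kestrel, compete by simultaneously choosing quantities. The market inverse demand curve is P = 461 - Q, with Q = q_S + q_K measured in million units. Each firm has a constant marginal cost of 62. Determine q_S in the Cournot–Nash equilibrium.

Each firm earns π_i = (461 - Q)q_i - 62q_i.
First-order condition (treating rivals' output as given): 399 - 2q_i - q_j = 0.
By symmetry each firm produces the same amount; substituting q_j = q_i yields q_i = 399/3 = 133.

133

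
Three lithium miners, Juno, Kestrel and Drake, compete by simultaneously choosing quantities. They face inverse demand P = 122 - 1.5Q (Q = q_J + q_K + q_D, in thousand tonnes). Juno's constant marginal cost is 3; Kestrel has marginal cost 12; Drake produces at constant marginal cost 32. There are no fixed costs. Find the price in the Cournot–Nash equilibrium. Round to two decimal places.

42.25

Juno's profit: π_J = (122 - 1.5Q)q_J - (3q_J). Setting ∂π_J/∂q_J = 0: 119 - 3q_J - (3/2)(q_K + q_D) = 0.
Kestrel's profit: π_K = (122 - 1.5Q)q_K - (12q_K). Setting ∂π_K/∂q_K = 0: 110 - 3q_K - (3/2)(q_J + q_D) = 0.
Drake's profit: π_D = (122 - 1.5Q)q_D - (32q_D). Setting ∂π_D/∂q_D = 0: 90 - 3q_D - (3/2)(q_J + q_K) = 0.
Summing all 3 equations gives 319 − 6Q = 0, hence Q = 319/6.
Back-substituting: q_J = (119 − 319/4)/(3/2) = 157/6, q_K = (110 − 319/4)/(3/2) = 121/6, q_D = (90 − 319/4)/(3/2) = 41/6.
Total output Q = 319/6, so price P = 122 - (3/2)·(319/6) = 169/4.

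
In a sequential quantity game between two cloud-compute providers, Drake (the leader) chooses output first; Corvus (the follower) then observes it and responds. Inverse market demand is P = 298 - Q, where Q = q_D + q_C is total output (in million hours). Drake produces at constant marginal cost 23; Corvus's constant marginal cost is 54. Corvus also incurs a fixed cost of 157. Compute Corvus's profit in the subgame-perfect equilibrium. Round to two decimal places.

The follower Corvus best-responds to any q_D: π_C = (298 - Q)q_C - 54q_C.
∂π_C/∂q_C = 244 - q_D - 2q_C = 0 gives the reaction function q_C = (244 - q_D)/2.
Drake substitutes q_C(q_D) into its own profit: π_D = q_D(298 - q_D - (244 - q_D)/2) - 23q_D = (176 - (1/2)q_D)q_D - 23q_D.
The leader's first-order condition 153 - q_D = 0 yields q_D = 153.
Then q_C = (244 - 153)/2 = 91/2.
Price P = 298 - 397/2 = 199/2.
Corvus's profit: (199/2 - 54)·(91/2) - 157 = 1913.2500.

1913.25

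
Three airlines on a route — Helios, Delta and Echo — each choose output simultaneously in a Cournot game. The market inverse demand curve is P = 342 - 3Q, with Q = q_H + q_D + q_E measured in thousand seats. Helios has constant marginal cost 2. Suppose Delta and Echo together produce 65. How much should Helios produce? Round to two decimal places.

24.17

With rivals' combined output fixed at 65, Helios's profit is π_H = (342 - 3·65 - 3q_H)q_H - (2q_H) = (147 - 3q_H)q_H - (2q_H).
∂π_H/∂q_H = 145 - 6q_H = 0, so q_H = 145/6.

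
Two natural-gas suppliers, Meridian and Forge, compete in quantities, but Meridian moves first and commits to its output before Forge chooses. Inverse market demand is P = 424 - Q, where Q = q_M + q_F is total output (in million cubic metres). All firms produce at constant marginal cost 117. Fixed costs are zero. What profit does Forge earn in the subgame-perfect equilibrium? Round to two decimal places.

5890.56

The follower Forge best-responds to any q_M: π_F = (424 - Q)q_F - 117q_F.
Setting the follower's marginal profit to zero, 307 - q_M - 2q_F = 0, i.e. q_F = (307 - q_M)/2.
Meridian substitutes q_F(q_M) into its own profit: π_M = q_M(424 - q_M - (307 - q_M)/2) - 117q_M = (541/2 - (1/2)q_M)q_M - 117q_M.
Maximising: ∂π_M/∂q_M = 307/2 - q_M = 0, giving q_M = 307/2.
Then q_F = (307 - 307/2)/2 = 307/4.
Price P = 424 - 921/4 = 775/4.
Forge's profit: (775/4 - 117)·(307/4) = 5890.5625.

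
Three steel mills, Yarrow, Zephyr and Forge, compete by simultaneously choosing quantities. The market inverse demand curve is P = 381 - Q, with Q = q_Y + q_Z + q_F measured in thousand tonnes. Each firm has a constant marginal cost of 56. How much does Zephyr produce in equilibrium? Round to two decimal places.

81.25

A representative firm's profit is π_i = q_i(381 - Q) - 56q_i.
First-order condition (treating rivals' output as given): 325 - 2q_i - Σ_{j≠i} q_j = 0.
By symmetry each firm produces the same amount; substituting Σ_{j≠i} q_j = 2q_i yields q_i = 325/4.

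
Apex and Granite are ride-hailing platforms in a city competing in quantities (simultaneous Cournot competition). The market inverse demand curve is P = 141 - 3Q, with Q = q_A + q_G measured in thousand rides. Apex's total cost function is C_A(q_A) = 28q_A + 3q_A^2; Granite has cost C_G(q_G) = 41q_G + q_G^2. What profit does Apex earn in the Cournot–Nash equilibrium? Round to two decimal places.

289.19

Apex's profit: π_A = (141 - 3Q)q_A - (28q_A + 3q_A²). Setting ∂π_A/∂q_A = 0: 113 - 12q_A - 3(q_G) = 0.
Granite's first-order condition: 100 - 8q_G - 3(q_A) = 0.
So q_A = (113 - 3q_G)/12 and q_G = (100 - 3q_A)/8.
Solving the pair: q_A = 604/87, q_G = 287/29.
Price P = 141 - 3·(1465/87) = 90.4828.
Apex's profit: 90.4828·(604/87) - 28·(604/87) - 3(604/87)² = 289.1922.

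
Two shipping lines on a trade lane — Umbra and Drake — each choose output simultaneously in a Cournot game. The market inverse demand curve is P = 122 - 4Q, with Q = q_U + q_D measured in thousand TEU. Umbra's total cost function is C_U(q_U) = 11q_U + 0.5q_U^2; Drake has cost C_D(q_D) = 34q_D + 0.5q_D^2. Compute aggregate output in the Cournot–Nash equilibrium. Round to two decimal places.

Umbra's profit: π_U = (122 - 4Q)q_U - (11q_U + (1/2)q_U²). Setting ∂π_U/∂q_U = 0: 111 - 9q_U - 4(q_D) = 0.
Drake's first-order condition: 88 - 9q_D - 4(q_U) = 0.
So q_U = (111 - 4q_D)/9 and q_D = (88 - 4q_U)/9.
Substituting one into the other gives q_U = 647/65 and q_D = 348/65.
Total output Q = 647/65 + 348/65 = 199/13.

15.31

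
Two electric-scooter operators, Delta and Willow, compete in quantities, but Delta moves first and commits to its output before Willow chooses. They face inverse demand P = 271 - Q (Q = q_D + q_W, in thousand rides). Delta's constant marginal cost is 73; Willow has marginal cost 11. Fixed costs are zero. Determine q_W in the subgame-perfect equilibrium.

Solve by backward induction. Given q_D, the follower Willow maximises π_W = (271 - q_D - q_W)q_W - 11q_W.
Setting the follower's marginal profit to zero, 260 - q_D - 2q_W = 0, i.e. q_W = (260 - q_D)/2.
Delta substitutes q_W(q_D) into its own profit: π_D = q_D(271 - q_D - (260 - q_D)/2) - 73q_D = (141 - (1/2)q_D)q_D - 73q_D.
Maximising: ∂π_D/∂q_D = 68 - q_D = 0, giving q_D = 68.
Then q_W = (260 - 68)/2 = 96.

96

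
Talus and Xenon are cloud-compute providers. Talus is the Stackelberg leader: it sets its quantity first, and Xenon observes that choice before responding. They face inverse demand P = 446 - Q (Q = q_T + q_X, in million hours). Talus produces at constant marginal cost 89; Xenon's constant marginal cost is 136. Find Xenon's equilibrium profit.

The follower Xenon best-responds to any q_T: π_X = (446 - Q)q_X - 136q_X.
∂π_X/∂q_X = 310 - q_T - 2q_X = 0 gives the reaction function q_X = (310 - q_T)/2.
The leader anticipates this reaction. Substituting into P = 446 - Q gives P = 291 - (1/2)q_T, so π_T = (291 - (1/2)q_T)q_T - 89q_T.
The leader's first-order condition 202 - q_T = 0 yields q_T = 202.
Then q_X = (310 - 202)/2 = 54.
Price P = 446 - 256 = 190.
Xenon's profit: (190 - 136)·54 = 2916.

2916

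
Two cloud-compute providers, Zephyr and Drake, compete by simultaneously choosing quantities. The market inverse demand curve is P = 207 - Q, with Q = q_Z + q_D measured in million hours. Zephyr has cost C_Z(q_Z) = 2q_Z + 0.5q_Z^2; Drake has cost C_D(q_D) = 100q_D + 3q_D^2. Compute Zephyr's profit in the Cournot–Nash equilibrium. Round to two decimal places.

6663.77

Zephyr's profit: π_Z = (207 - Q)q_Z - (2q_Z + (1/2)q_Z²). Setting ∂π_Z/∂q_Z = 0: 205 - 3q_Z - (q_D) = 0.
Drake's first-order condition: 107 - 8q_D - (q_Z) = 0.
Rearranging gives the reaction functions q_Z = (205 - q_D)/3 and q_D = (107 - q_Z)/8.
Substituting one into the other gives q_Z = 1533/23 and q_D = 116/23.
Price P = 207 - 1649/23 = 135.3043.
Zephyr's profit: 135.3043·(1533/23) - 2·(1533/23) - (1/2)(1533/23)² = 6663.7684.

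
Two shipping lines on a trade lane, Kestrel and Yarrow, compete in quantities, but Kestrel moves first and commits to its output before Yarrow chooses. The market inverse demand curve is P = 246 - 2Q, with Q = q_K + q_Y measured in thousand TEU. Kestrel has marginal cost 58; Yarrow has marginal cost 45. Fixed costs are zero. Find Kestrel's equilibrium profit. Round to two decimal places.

The follower Yarrow best-responds to any q_K: π_Y = (246 - 2Q)q_Y - 45q_Y.
Setting the follower's marginal profit to zero, 201 - 2q_K - 4q_Y = 0, i.e. q_Y = (201 - 2q_K)/4.
The leader anticipates this reaction. Substituting into P = 246 - 2Q gives P = 291/2 - q_K, so π_K = (291/2 - q_K)q_K - 58q_K.
The leader's first-order condition 175/2 - 2q_K = 0 yields q_K = 175/4.
Then q_Y = (201 - 2·(175/4))/4 = 227/8.
Price P = 246 - 2·(577/8) = 407/4.
Kestrel's profit: (407/4 - 58)·(175/4) = 1914.0625.

1914.06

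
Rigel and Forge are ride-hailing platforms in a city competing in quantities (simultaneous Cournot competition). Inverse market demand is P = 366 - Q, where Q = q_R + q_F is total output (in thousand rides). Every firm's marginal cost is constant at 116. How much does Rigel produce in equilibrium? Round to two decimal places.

Each firm earns π_i = (366 - Q)q_i - 116q_i.
Setting ∂π_i/∂q_i = 0 with rivals' quantities fixed: 250 - 2q_i - q_j = 0.
By symmetry each firm produces the same amount; substituting q_j = q_i yields q_i = 250/3.

83.33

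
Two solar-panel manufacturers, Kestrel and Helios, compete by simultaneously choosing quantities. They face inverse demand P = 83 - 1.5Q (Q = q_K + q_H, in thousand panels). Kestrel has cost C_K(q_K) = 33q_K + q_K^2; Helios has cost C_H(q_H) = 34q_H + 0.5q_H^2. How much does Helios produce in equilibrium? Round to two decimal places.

9.58

Kestrel's profit: π_K = (83 - 1.5Q)q_K - (33q_K + q_K²). Setting ∂π_K/∂q_K = 0: 50 - 5q_K - (3/2)(q_H) = 0.
Helios's first-order condition: 49 - 4q_H - (3/2)(q_K) = 0.
Rearranging gives the reaction functions q_K = (50 - (3/2)q_H)/5 and q_H = (49 - (3/2)q_K)/4.
Solving the pair: q_K = 506/71, q_H = 680/71.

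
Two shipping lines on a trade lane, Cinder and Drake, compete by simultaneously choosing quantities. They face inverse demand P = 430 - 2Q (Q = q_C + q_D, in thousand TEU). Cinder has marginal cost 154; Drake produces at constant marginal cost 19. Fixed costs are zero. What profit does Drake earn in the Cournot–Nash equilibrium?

Cinder's profit: π_C = (430 - 2Q)q_C - (154q_C). Setting ∂π_C/∂q_C = 0: 276 - 4q_C - 2(q_D) = 0.
Drake's profit: π_D = (430 - 2Q)q_D - (19q_D). Setting ∂π_D/∂q_D = 0: 411 - 4q_D - 2(q_C) = 0.
Best responses: q_C = (276 - 2q_D)/4, q_D = (411 - 2q_C)/4.
Solving the pair: q_C = 47/2, q_D = 91.
Price P = 430 - 2·(229/2) = 201.
Drake's profit: (201 - 19)·91 = 16562.

16562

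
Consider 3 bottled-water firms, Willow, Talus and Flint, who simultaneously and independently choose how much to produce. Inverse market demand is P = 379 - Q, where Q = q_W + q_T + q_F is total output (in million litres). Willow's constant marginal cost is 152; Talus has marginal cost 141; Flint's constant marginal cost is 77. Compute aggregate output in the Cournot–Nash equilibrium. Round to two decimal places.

Willow's profit: π_W = (379 - Q)q_W - (152q_W). Setting ∂π_W/∂q_W = 0: 227 - 2q_W - (q_T + q_F) = 0.
Talus's profit: π_T = (379 - Q)q_T - (141q_T). Setting ∂π_T/∂q_T = 0: 238 - 2q_T - (q_W + q_F) = 0.
Flint's first-order condition: 302 - 2q_F - (q_W + q_T) = 0.
Summing all 3 equations gives 767 − 4Q = 0, hence Q = 767/4.
Back-substituting: q_W = (227 − 767/4) = 141/4, q_T = (238 − 767/4) = 185/4, q_F = (302 − 767/4) = 441/4.
Total output Q = 141/4 + 185/4 + 441/4 = 767/4.

191.75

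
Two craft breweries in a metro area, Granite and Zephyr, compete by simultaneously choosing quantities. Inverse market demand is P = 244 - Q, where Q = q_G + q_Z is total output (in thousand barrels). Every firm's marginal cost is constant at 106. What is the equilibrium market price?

152

Each firm earns π_i = (244 - Q)q_i - 106q_i.
Setting ∂π_i/∂q_i = 0 with rivals' quantities fixed: 138 - 2q_i - q_j = 0.
By symmetry each firm produces the same amount; substituting q_j = q_i yields q_i = 138/3 = 46.
Total output Q = 92, so price P = 244 - 92 = 152.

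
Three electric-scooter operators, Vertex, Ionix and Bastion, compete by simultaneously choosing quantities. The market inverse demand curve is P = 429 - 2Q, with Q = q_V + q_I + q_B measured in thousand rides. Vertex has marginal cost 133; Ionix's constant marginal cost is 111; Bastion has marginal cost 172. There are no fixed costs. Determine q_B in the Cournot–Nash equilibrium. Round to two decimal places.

19.63

Vertex's profit: π_V = (429 - 2Q)q_V - (133q_V). Setting ∂π_V/∂q_V = 0: 296 - 4q_V - 2(q_I + q_B) = 0.
Ionix's first-order condition: 318 - 4q_I - 2(q_V + q_B) = 0.
Bastion's first-order condition: 257 - 4q_B - 2(q_V + q_I) = 0.
Adding the 3 conditions: 871 − 4Q − 4Q = 0, i.e. Q = 871/8.
Back-substituting: q_V = (296 − 871/4)/2 = 313/8, q_I = (318 − 871/4)/2 = 401/8, q_B = (257 − 871/4)/2 = 157/8.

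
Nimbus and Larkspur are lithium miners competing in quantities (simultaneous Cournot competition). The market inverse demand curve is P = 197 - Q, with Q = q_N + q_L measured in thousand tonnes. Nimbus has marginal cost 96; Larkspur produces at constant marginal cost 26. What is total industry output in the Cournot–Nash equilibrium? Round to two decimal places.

90.67

Nimbus's profit: π_N = (197 - Q)q_N - (96q_N). Setting ∂π_N/∂q_N = 0: 101 - 2q_N - (q_L) = 0.
Larkspur's first-order condition: 171 - 2q_L - (q_N) = 0.
Rearranging gives the reaction functions q_N = (101 - q_L)/2 and q_L = (171 - q_N)/2.
Substituting one into the other gives q_N = 31/3 and q_L = 241/3.
Total output Q = 31/3 + 241/3 = 272/3.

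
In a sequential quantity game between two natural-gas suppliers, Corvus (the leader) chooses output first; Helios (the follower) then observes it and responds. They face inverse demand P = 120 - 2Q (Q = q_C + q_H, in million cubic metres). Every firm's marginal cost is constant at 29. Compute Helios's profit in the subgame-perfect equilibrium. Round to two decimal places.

Solve by backward induction. Given q_C, the follower Helios maximises π_H = (120 - 2q_C - 2q_H)q_H - 29q_H.
Setting the follower's marginal profit to zero, 91 - 2q_C - 4q_H = 0, i.e. q_H = (91 - 2q_C)/4.
Corvus substitutes q_H(q_C) into its own profit: π_C = q_C(120 - 2q_C - (91 - 2q_C)/2) - 29q_C = (149/2 - q_C)q_C - 29q_C.
Leader FOC: 91/2 - 2q_C = 0, so q_C = 91/4.
Then q_H = (91 - 2·(91/4))/4 = 91/8.
Price P = 120 - 2·(273/8) = 207/4.
Helios's profit: (207/4 - 29)·(91/8) = 258.7813.

258.78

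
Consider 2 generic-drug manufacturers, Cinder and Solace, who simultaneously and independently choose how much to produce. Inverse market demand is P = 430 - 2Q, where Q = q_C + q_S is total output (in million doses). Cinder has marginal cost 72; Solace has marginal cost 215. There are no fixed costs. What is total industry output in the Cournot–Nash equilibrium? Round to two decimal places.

95.50

Cinder's profit: π_C = (430 - 2Q)q_C - (72q_C). Setting ∂π_C/∂q_C = 0: 358 - 4q_C - 2(q_S) = 0.
Solace's profit: π_S = (430 - 2Q)q_S - (215q_S). Setting ∂π_S/∂q_S = 0: 215 - 4q_S - 2(q_C) = 0.
Best responses: q_C = (358 - 2q_S)/4, q_S = (215 - 2q_C)/4.
Substituting one into the other gives q_C = 167/2 and q_S = 12.
Total output Q = 167/2 + 12 = 191/2.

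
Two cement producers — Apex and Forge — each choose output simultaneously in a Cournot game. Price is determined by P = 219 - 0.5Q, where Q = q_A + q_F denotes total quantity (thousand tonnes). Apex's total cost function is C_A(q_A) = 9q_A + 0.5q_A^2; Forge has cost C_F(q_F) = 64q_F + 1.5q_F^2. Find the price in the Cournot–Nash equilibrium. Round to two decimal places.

Apex's profit: π_A = (219 - 0.5Q)q_A - (9q_A + (1/2)q_A²). Setting ∂π_A/∂q_A = 0: 210 - 2q_A - (1/2)(q_F) = 0.
Forge's first-order condition: 155 - 4q_F - (1/2)(q_A) = 0.
So q_A = (210 - (1/2)q_F)/2 and q_F = (155 - (1/2)q_A)/4.
Substituting one into the other gives q_A = 98.3871 and q_F = 820/31.
Total output Q = 124.8387, so price P = 219 - (1/2)·124.8387 = 156.5806.

156.58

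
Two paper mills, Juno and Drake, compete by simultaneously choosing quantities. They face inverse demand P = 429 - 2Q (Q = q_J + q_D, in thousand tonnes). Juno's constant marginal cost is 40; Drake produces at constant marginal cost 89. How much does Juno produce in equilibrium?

Juno's profit: π_J = (429 - 2Q)q_J - (40q_J). Setting ∂π_J/∂q_J = 0: 389 - 4q_J - 2(q_D) = 0.
Drake's first-order condition: 340 - 4q_D - 2(q_J) = 0.
Rearranging gives the reaction functions q_J = (389 - 2q_D)/4 and q_D = (340 - 2q_J)/4.
Solving the pair: q_J = 73, q_D = 97/2.

73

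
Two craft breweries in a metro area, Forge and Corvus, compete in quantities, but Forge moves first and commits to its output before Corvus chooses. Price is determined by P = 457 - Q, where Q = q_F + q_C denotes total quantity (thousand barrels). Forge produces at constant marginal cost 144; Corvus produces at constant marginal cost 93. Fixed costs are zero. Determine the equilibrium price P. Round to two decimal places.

209.50

Solve by backward induction. Given q_F, the follower Corvus maximises π_C = (457 - q_F - q_C)q_C - 93q_C.
Setting the follower's marginal profit to zero, 364 - q_F - 2q_C = 0, i.e. q_C = (364 - q_F)/2.
The leader anticipates this reaction. Substituting into P = 457 - Q gives P = 275 - (1/2)q_F, so π_F = (275 - (1/2)q_F)q_F - 144q_F.
Leader FOC: 131 - q_F = 0, so q_F = 131.
Then q_C = (364 - 131)/2 = 233/2.
Total output Q = 495/2, so price P = 457 - 495/2 = 419/2.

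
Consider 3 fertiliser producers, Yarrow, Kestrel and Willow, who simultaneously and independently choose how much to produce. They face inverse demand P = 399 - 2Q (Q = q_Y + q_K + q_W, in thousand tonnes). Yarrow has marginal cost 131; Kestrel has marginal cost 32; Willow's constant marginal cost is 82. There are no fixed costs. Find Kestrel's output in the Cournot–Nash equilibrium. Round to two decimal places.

64.50

Yarrow's profit: π_Y = (399 - 2Q)q_Y - (131q_Y). Setting ∂π_Y/∂q_Y = 0: 268 - 4q_Y - 2(q_K + q_W) = 0.
Kestrel's profit: π_K = (399 - 2Q)q_K - (32q_K). Setting ∂π_K/∂q_K = 0: 367 - 4q_K - 2(q_Y + q_W) = 0.
Willow's profit: π_W = (399 - 2Q)q_W - (82q_W). Setting ∂π_W/∂q_W = 0: 317 - 4q_W - 2(q_Y + q_K) = 0.
Adding the 3 conditions: 952 − 4Q − 4Q = 0, i.e. Q = 119.
Back-substituting: q_Y = (268 − 238)/2 = 15, q_K = (367 − 238)/2 = 129/2, q_W = (317 − 238)/2 = 79/2.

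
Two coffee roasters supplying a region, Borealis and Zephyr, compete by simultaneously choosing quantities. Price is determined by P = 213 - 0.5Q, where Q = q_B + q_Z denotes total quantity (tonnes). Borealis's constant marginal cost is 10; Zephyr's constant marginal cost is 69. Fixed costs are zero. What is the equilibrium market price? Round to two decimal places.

Borealis's profit: π_B = (213 - 0.5Q)q_B - (10q_B). Setting ∂π_B/∂q_B = 0: 203 - q_B - (1/2)(q_Z) = 0.
Zephyr's profit: π_Z = (213 - 0.5Q)q_Z - (69q_Z). Setting ∂π_Z/∂q_Z = 0: 144 - q_Z - (1/2)(q_B) = 0.
Rearranging gives the reaction functions q_B = (203 - (1/2)q_Z) and q_Z = (144 - (1/2)q_B).
Solving the pair: q_B = 524/3, q_Z = 170/3.
Total output Q = 694/3, so price P = 213 - (1/2)·(694/3) = 292/3.

97.33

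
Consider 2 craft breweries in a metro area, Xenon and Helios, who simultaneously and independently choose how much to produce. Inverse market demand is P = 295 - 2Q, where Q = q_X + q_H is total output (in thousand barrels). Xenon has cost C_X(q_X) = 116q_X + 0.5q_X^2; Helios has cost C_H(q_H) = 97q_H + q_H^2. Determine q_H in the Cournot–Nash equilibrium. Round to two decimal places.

24.31

Xenon's profit: π_X = (295 - 2Q)q_X - (116q_X + (1/2)q_X²). Setting ∂π_X/∂q_X = 0: 179 - 5q_X - 2(q_H) = 0.
Helios's first-order condition: 198 - 6q_H - 2(q_X) = 0.
Rearranging gives the reaction functions q_X = (179 - 2q_H)/5 and q_H = (198 - 2q_X)/6.
Solving the pair: q_X = 339/13, q_H = 316/13.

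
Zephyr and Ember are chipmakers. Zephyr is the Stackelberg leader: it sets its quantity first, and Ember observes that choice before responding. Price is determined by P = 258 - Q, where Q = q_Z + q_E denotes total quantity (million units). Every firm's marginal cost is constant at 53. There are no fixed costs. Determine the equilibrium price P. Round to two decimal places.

104.25

The follower Ember best-responds to any q_Z: π_E = (258 - Q)q_E - 53q_E.
Setting the follower's marginal profit to zero, 205 - q_Z - 2q_E = 0, i.e. q_E = (205 - q_Z)/2.
The leader anticipates this reaction. Substituting into P = 258 - Q gives P = 311/2 - (1/2)q_Z, so π_Z = (311/2 - (1/2)q_Z)q_Z - 53q_Z.
Leader FOC: 205/2 - q_Z = 0, so q_Z = 205/2.
Then q_E = (205 - 205/2)/2 = 205/4.
Total output Q = 615/4, so price P = 258 - 615/4 = 417/4.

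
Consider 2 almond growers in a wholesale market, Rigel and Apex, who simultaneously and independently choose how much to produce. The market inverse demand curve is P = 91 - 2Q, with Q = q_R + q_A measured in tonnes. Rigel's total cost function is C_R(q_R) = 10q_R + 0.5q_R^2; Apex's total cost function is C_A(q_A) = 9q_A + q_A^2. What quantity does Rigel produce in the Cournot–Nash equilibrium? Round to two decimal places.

12.38

Rigel's profit: π_R = (91 - 2Q)q_R - (10q_R + (1/2)q_R²). Setting ∂π_R/∂q_R = 0: 81 - 5q_R - 2(q_A) = 0.
Apex's profit: π_A = (91 - 2Q)q_A - (9q_A + q_A²). Setting ∂π_A/∂q_A = 0: 82 - 6q_A - 2(q_R) = 0.
Best responses: q_R = (81 - 2q_A)/5, q_A = (82 - 2q_R)/6.
Solving the pair: q_R = 161/13, q_A = 124/13.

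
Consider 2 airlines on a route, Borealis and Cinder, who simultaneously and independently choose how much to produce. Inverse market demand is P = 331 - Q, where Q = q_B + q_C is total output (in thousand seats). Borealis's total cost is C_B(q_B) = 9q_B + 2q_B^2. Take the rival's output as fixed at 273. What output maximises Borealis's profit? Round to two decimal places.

8.17

With the rival's output fixed at 273, Borealis's profit is π_B = (331 - 273 - q_B)q_B - (9q_B + 2q_B²) = (58 - q_B)q_B - (9q_B + 2q_B²).
∂π_B/∂q_B = 49 - 6q_B = 0, so q_B = 49/6.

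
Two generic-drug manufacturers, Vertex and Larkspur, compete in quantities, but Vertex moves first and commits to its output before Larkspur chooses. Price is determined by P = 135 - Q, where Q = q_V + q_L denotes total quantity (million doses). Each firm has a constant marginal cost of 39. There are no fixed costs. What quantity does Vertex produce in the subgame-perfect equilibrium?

Solve by backward induction. Given q_V, the follower Larkspur maximises π_L = (135 - q_V - q_L)q_L - 39q_L.
∂π_L/∂q_L = 96 - q_V - 2q_L = 0 gives the reaction function q_L = (96 - q_V)/2.
The leader anticipates this reaction. Substituting into P = 135 - Q gives P = 87 - (1/2)q_V, so π_V = (87 - (1/2)q_V)q_V - 39q_V.
Maximising: ∂π_V/∂q_V = 48 - q_V = 0, giving q_V = 48.
Then q_L = (96 - 48)/2 = 24.

48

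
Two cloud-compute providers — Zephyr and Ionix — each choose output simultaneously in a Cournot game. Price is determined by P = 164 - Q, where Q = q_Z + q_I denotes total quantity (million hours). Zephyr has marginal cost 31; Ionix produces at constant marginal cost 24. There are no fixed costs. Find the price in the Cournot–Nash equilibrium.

Zephyr's profit: π_Z = (164 - Q)q_Z - (31q_Z). Setting ∂π_Z/∂q_Z = 0: 133 - 2q_Z - (q_I) = 0.
Ionix's first-order condition: 140 - 2q_I - (q_Z) = 0.
So q_Z = (133 - q_I)/2 and q_I = (140 - q_Z)/2.
Solving the pair: q_Z = 42, q_I = 49.
Total output Q = 91, so price P = 164 - 91 = 73.

73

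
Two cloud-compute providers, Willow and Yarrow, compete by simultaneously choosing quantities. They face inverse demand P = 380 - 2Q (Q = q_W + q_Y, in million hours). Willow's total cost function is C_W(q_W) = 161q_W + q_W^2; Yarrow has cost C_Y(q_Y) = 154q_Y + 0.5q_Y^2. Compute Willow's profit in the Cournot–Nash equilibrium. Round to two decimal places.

1834.83

Willow's profit: π_W = (380 - 2Q)q_W - (161q_W + q_W²). Setting ∂π_W/∂q_W = 0: 219 - 6q_W - 2(q_Y) = 0.
Yarrow's first-order condition: 226 - 5q_Y - 2(q_W) = 0.
So q_W = (219 - 2q_Y)/6 and q_Y = (226 - 2q_W)/5.
Solving the pair: q_W = 643/26, q_Y = 459/13.
Price P = 380 - 2·(1561/26) = 259.9231.
Willow's profit: 259.9231·(643/26) - 161·(643/26) - (643/26)² = 1834.8328.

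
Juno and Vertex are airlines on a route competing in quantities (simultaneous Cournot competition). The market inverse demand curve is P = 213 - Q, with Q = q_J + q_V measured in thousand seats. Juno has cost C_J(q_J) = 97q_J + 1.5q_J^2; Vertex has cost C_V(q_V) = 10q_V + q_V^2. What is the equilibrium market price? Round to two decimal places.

Juno's profit: π_J = (213 - Q)q_J - (97q_J + (3/2)q_J²). Setting ∂π_J/∂q_J = 0: 116 - 5q_J - (q_V) = 0.
Vertex's profit: π_V = (213 - Q)q_V - (10q_V + q_V²). Setting ∂π_V/∂q_V = 0: 203 - 4q_V - (q_J) = 0.
So q_J = (116 - q_V)/5 and q_V = (203 - q_J)/4.
Solving the pair: q_J = 261/19, q_V = 899/19.
Total output Q = 1160/19, so price P = 213 - 1160/19 = 151.9474.

151.95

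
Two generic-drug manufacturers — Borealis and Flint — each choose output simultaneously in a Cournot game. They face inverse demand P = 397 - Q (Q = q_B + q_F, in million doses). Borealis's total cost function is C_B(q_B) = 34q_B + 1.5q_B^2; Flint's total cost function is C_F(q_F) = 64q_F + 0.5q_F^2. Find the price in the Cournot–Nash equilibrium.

Borealis's profit: π_B = (397 - Q)q_B - (34q_B + (3/2)q_B²). Setting ∂π_B/∂q_B = 0: 363 - 5q_B - (q_F) = 0.
Flint's first-order condition: 333 - 3q_F - (q_B) = 0.
So q_B = (363 - q_F)/5 and q_F = (333 - q_B)/3.
Solving the pair: q_B = 54, q_F = 93.
Total output Q = 147, so price P = 397 - 147 = 250.

250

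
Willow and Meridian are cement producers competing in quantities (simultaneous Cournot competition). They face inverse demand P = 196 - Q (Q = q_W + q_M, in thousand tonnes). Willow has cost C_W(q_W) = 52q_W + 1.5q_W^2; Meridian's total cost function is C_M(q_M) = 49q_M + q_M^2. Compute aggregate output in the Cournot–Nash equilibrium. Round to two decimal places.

53.68

Willow's profit: π_W = (196 - Q)q_W - (52q_W + (3/2)q_W²). Setting ∂π_W/∂q_W = 0: 144 - 5q_W - (q_M) = 0.
Meridian's first-order condition: 147 - 4q_M - (q_W) = 0.
Best responses: q_W = (144 - q_M)/5, q_M = (147 - q_W)/4.
Substituting one into the other gives q_W = 429/19 and q_M = 591/19.
Total output Q = 429/19 + 591/19 = 1020/19.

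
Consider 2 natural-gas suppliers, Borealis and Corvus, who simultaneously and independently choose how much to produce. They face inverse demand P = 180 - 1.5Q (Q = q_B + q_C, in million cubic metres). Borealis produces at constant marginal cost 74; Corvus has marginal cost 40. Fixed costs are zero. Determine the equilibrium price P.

98

Borealis's profit: π_B = (180 - 1.5Q)q_B - (74q_B). Setting ∂π_B/∂q_B = 0: 106 - 3q_B - (3/2)(q_C) = 0.
Corvus's first-order condition: 140 - 3q_C - (3/2)(q_B) = 0.
Best responses: q_B = (106 - (3/2)q_C)/3, q_C = (140 - (3/2)q_B)/3.
Solving the pair: q_B = 16, q_C = 116/3.
Total output Q = 164/3, so price P = 180 - (3/2)·(164/3) = 98.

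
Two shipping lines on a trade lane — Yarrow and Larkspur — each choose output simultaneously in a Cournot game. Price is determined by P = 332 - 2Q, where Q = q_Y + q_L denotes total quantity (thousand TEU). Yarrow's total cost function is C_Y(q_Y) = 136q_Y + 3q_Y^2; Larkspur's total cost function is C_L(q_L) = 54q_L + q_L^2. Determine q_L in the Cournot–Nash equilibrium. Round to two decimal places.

42.64

Yarrow's profit: π_Y = (332 - 2Q)q_Y - (136q_Y + 3q_Y²). Setting ∂π_Y/∂q_Y = 0: 196 - 10q_Y - 2(q_L) = 0.
Larkspur's first-order condition: 278 - 6q_L - 2(q_Y) = 0.
Best responses: q_Y = (196 - 2q_L)/10, q_L = (278 - 2q_Y)/6.
Substituting one into the other gives q_Y = 155/14 and q_L = 597/14.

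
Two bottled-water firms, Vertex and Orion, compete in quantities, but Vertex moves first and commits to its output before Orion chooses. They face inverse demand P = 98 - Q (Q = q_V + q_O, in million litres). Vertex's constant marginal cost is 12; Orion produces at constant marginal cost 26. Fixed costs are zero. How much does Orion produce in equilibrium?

The follower Orion best-responds to any q_V: π_O = (98 - Q)q_O - 26q_O.
Follower FOC: 72 - q_V - 2q_O = 0, so q_O(q_V) = (72 - q_V)/2.
Vertex substitutes q_O(q_V) into its own profit: π_V = q_V(98 - q_V - (72 - q_V)/2) - 12q_V = (62 - (1/2)q_V)q_V - 12q_V.
The leader's first-order condition 50 - q_V = 0 yields q_V = 50.
Then q_O = (72 - 50)/2 = 11.

11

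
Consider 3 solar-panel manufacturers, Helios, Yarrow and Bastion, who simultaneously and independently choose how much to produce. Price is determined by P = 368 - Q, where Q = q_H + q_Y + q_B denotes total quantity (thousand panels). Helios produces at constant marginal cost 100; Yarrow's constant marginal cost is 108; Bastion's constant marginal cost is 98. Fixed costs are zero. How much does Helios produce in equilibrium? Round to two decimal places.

68.50

Helios's profit: π_H = (368 - Q)q_H - (100q_H). Setting ∂π_H/∂q_H = 0: 268 - 2q_H - (q_Y + q_B) = 0.
Yarrow's first-order condition: 260 - 2q_Y - (q_H + q_B) = 0.
Bastion's first-order condition: 270 - 2q_B - (q_H + q_Y) = 0.
Summing all 3 equations gives 798 − 4Q = 0, hence Q = 399/2.
Back-substituting: q_H = (268 − 399/2) = 137/2, q_Y = (260 − 399/2) = 121/2, q_B = (270 − 399/2) = 141/2.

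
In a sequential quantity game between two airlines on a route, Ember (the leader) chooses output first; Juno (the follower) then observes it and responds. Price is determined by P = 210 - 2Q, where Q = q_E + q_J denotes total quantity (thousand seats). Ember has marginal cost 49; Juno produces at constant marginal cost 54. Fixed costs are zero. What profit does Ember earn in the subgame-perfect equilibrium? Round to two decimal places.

1722.25

The follower Juno best-responds to any q_E: π_J = (210 - 2Q)q_J - 54q_J.
∂π_J/∂q_J = 156 - 2q_E - 4q_J = 0 gives the reaction function q_J = (156 - 2q_E)/4.
Ember substitutes q_J(q_E) into its own profit: π_E = q_E(210 - 2q_E - (156 - 2q_E)/2) - 49q_E = (132 - q_E)q_E - 49q_E.
Maximising: ∂π_E/∂q_E = 83 - 2q_E = 0, giving q_E = 83/2.
Then q_J = (156 - 2·(83/2))/4 = 73/4.
Price P = 210 - 2·(239/4) = 181/2.
Ember's profit: (181/2 - 49)·(83/2) = 1722.2500.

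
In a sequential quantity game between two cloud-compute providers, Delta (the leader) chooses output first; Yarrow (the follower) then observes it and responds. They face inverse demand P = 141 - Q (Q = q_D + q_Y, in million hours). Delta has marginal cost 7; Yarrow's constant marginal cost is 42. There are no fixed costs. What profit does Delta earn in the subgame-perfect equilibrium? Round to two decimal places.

Solve by backward induction. Given q_D, the follower Yarrow maximises π_Y = (141 - q_D - q_Y)q_Y - 42q_Y.
∂π_Y/∂q_Y = 99 - q_D - 2q_Y = 0 gives the reaction function q_Y = (99 - q_D)/2.
Delta substitutes q_Y(q_D) into its own profit: π_D = q_D(141 - q_D - (99 - q_D)/2) - 7q_D = (183/2 - (1/2)q_D)q_D - 7q_D.
Maximising: ∂π_D/∂q_D = 169/2 - q_D = 0, giving q_D = 169/2.
Then q_Y = (99 - 169/2)/2 = 29/4.
Price P = 141 - 367/4 = 197/4.
Delta's profit: (197/4 - 7)·(169/2) = 3570.1250.

3570.13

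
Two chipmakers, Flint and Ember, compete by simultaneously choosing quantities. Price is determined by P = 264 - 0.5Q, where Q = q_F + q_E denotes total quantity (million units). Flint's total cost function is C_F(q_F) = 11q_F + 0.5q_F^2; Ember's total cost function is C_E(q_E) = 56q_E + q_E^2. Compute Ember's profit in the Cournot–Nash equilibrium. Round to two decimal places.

Flint's profit: π_F = (264 - 0.5Q)q_F - (11q_F + (1/2)q_F²). Setting ∂π_F/∂q_F = 0: 253 - 2q_F - (1/2)(q_E) = 0.
Ember's profit: π_E = (264 - 0.5Q)q_E - (56q_E + q_E²). Setting ∂π_E/∂q_E = 0: 208 - 3q_E - (1/2)(q_F) = 0.
So q_F = (253 - (1/2)q_E)/2 and q_E = (208 - (1/2)q_F)/3.
Solving the pair: q_F = 113.9130, q_E = 1158/23.
Price P = 264 - (1/2)·164.2609 = 181.8696.
Ember's profit: 181.8696·(1158/23) - 56·(1158/23) - (1158/23)² = 3802.3554.

3802.36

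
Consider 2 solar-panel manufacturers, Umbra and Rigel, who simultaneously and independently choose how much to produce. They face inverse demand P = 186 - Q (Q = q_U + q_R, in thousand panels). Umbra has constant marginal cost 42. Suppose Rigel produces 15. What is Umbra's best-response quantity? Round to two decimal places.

64.50

With the rival's output fixed at 15, Umbra's profit is π_U = (186 - 15 - q_U)q_U - (42q_U) = (171 - q_U)q_U - (42q_U).
∂π_U/∂q_U = 129 - 2q_U = 0, so q_U = 129/2.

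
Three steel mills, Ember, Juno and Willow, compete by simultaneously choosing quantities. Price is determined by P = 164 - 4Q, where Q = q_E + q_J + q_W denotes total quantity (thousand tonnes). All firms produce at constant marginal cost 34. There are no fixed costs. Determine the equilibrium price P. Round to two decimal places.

66.50

A representative firm's profit is π_i = q_i(164 - 4Q) - 34q_i.
First-order condition (treating rivals' output as given): 130 - 8q_i - 4·Σ_{j≠i} q_j = 0.
By symmetry each firm produces the same amount; substituting Σ_{j≠i} q_j = 2q_i yields q_i = 130/16 = 65/8.
Total output Q = 195/8, so price P = 164 - 4·(195/8) = 133/2.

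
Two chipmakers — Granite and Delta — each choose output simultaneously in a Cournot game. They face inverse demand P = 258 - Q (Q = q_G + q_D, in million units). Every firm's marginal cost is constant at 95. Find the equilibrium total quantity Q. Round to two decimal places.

108.67

A representative firm's profit is π_i = q_i(258 - Q) - 95q_i.
Setting ∂π_i/∂q_i = 0 with rivals' quantities fixed: 163 - 2q_i - q_j = 0.
With identical firms every q_j equals q_i, so q_j = q_i and 163 = 3q_i, giving q_i = 163/3.
Total output Q = 163/3 + 163/3 = 326/3.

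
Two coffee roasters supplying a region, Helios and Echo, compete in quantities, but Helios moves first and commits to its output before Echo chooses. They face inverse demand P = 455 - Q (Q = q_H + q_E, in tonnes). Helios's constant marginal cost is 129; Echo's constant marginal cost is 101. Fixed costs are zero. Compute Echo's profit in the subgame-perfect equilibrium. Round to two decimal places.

10506.25

Solve by backward induction. Given q_H, the follower Echo maximises π_E = (455 - q_H - q_E)q_E - 101q_E.
∂π_E/∂q_E = 354 - q_H - 2q_E = 0 gives the reaction function q_E = (354 - q_H)/2.
Helios substitutes q_E(q_H) into its own profit: π_H = q_H(455 - q_H - (354 - q_H)/2) - 129q_H = (278 - (1/2)q_H)q_H - 129q_H.
Maximising: ∂π_H/∂q_H = 149 - q_H = 0, giving q_H = 149.
Then q_E = (354 - 149)/2 = 205/2.
Price P = 455 - 503/2 = 407/2.
Echo's profit: (407/2 - 101)·(205/2) = 10506.2500.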